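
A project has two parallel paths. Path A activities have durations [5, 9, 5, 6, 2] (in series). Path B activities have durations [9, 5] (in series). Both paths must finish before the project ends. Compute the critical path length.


Path A total = 5 + 9 + 5 + 6 + 2 = 27
Path B total = 9 + 5 = 14
Critical path = longest path = max(27, 14) = 27

27


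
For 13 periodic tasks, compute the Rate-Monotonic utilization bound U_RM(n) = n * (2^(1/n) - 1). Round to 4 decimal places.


Compute 2^(1/13) = 1.0547660765
Subtract 1: 1.0547660765 - 1 = 0.0547660765
Multiply by n: 13 * 0.0547660765 = 0.7119589945
Round to 4 dp: 0.7120

0.7120


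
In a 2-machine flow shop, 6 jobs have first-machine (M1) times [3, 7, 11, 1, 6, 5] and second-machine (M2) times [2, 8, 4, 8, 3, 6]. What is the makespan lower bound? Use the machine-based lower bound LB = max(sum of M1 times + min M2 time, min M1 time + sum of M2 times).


LB1 = sum(M1 times) + min(M2 times) = 33 + 2 = 35
LB2 = min(M1 times) + sum(M2 times) = 1 + 31 = 32
Lower bound = max(LB1, LB2) = max(35, 32) = 35

35


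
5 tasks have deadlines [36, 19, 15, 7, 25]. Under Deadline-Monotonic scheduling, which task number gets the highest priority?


Sort tasks by relative deadline (ascending):
  Task 4: deadline = 7
  Task 3: deadline = 15
  Task 2: deadline = 19
  Task 5: deadline = 25
  Task 1: deadline = 36
Priority order (highest first): [4, 3, 2, 5, 1]
Highest priority task = 4

4


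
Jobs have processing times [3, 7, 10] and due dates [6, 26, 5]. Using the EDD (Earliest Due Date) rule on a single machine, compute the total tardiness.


Sort by due date (EDD order): [(10, 5), (3, 6), (7, 26)]
Compute completion times and tardiness:
  Job 1: p=10, d=5, C=10, tardiness=max(0,10-5)=5
  Job 2: p=3, d=6, C=13, tardiness=max(0,13-6)=7
  Job 3: p=7, d=26, C=20, tardiness=max(0,20-26)=0
Total tardiness = 12

12


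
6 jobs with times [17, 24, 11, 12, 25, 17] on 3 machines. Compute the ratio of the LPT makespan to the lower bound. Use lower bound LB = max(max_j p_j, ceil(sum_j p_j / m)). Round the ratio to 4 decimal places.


LPT order: [25, 24, 17, 17, 12, 11]
Machine loads after assignment: [36, 36, 34]
LPT makespan = 36
Lower bound = max(max_job, ceil(total/3)) = max(25, 36) = 36
Ratio = 36 / 36 = 1.0

1.0


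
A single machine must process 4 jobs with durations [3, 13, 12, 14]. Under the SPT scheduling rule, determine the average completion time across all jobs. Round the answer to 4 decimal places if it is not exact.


Sort jobs by processing time (SPT order): [3, 12, 13, 14]
Compute completion times sequentially:
  Job 1: processing = 3, completes at 3
  Job 2: processing = 12, completes at 15
  Job 3: processing = 13, completes at 28
  Job 4: processing = 14, completes at 42
Sum of completion times = 88
Average completion time = 88/4 = 22.0

22.0


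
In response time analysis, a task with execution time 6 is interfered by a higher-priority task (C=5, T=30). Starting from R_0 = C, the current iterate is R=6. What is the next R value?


R_next = C + ceil(R_prev / T_hp) * C_hp
ceil(6 / 30) = ceil(0.2) = 1
Interference = 1 * 5 = 5
R_next = 6 + 5 = 11

11


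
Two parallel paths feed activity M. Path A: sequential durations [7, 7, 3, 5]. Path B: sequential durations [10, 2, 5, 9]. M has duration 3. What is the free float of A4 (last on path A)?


ES(A4) = sum of predecessors on chain A = 17
EF(A4) = ES + duration = 17 + 5 = 22
Successor of A4 is M. ES(M) = max(sum(A), sum(B)) = max(22, 26) = 26
Free float = ES(successor) - EF(current) = 26 - 22 = 4

4


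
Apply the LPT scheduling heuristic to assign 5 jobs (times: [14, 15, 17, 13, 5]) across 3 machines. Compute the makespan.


Sort jobs in decreasing order (LPT): [17, 15, 14, 13, 5]
Assign each job to the least loaded machine:
  Machine 1: jobs [17], load = 17
  Machine 2: jobs [15, 5], load = 20
  Machine 3: jobs [14, 13], load = 27
Makespan = max load = 27

27


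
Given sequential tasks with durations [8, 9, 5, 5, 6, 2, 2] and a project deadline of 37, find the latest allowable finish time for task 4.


LF(activity 4) = deadline - sum of successor durations
Successors: activities 5 through 7 with durations [6, 2, 2]
Sum of successor durations = 10
LF = 37 - 10 = 27

27


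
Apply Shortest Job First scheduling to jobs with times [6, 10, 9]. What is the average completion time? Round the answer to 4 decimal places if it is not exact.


SJF order (ascending): [6, 9, 10]
Completion times:
  Job 1: burst=6, C=6
  Job 2: burst=9, C=15
  Job 3: burst=10, C=25
Average completion = 46/3 = 15.3333

15.3333


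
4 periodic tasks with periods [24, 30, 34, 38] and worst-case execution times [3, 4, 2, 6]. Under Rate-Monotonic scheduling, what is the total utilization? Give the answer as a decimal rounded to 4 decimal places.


Compute individual utilizations (exact fractions):
  Task 1: C/T = 3/24 = 1/8 (approx. 0.125)
  Task 2: C/T = 4/30 = 2/15 (approx. 0.1333)
  Task 3: C/T = 2/34 = 1/17 (approx. 0.0588)
  Task 4: C/T = 6/38 = 3/19 (approx. 0.1579)
Total utilization U = 1/8 + 2/15 + 1/17 + 3/19 = 18413/38760
Rounded to 4 decimal places: U = 0.4751
RM (Liu & Layland) bound for 4 tasks = 0.756828; compare with U = 18413/38760 (approx. 0.475052)
U <= bound, so schedulable by RM sufficient condition.

0.4751


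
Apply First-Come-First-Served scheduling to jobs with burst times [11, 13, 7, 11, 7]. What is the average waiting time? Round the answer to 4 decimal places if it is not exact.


FCFS order (as given): [11, 13, 7, 11, 7]
Waiting times:
  Job 1: wait = 0
  Job 2: wait = 11
  Job 3: wait = 24
  Job 4: wait = 31
  Job 5: wait = 42
Sum of waiting times = 108
Average waiting time = 108/5 = 21.6

21.6


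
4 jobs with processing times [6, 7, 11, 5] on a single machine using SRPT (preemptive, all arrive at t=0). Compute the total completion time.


Since all jobs arrive at t=0, SRPT equals SPT ordering.
SPT order: [5, 6, 7, 11]
Completion times:
  Job 1: p=5, C=5
  Job 2: p=6, C=11
  Job 3: p=7, C=18
  Job 4: p=11, C=29
Total completion time = 5 + 11 + 18 + 29 = 63

63


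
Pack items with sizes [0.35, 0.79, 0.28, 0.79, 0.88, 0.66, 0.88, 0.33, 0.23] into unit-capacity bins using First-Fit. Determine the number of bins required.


Place items sequentially using First-Fit:
  Item 0.35 -> new Bin 1
  Item 0.79 -> new Bin 2
  Item 0.28 -> Bin 1 (now 0.63)
  Item 0.79 -> new Bin 3
  Item 0.88 -> new Bin 4
  Item 0.66 -> new Bin 5
  Item 0.88 -> new Bin 6
  Item 0.33 -> Bin 1 (now 0.96)
  Item 0.23 -> Bin 5 (now 0.89)
Total bins used = 6

6


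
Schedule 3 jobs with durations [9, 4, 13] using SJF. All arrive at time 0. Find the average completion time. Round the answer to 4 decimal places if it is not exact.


SJF order (ascending): [4, 9, 13]
Completion times:
  Job 1: burst=4, C=4
  Job 2: burst=9, C=13
  Job 3: burst=13, C=26
Average completion = 43/3 = 14.3333

14.3333


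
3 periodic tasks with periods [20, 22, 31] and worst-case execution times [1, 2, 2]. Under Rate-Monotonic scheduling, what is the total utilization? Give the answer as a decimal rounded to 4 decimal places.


Compute individual utilizations (exact fractions):
  Task 1: C/T = 1/20 (approx. 0.05)
  Task 2: C/T = 2/22 = 1/11 (approx. 0.0909)
  Task 3: C/T = 2/31 (approx. 0.0645)
Total utilization U = 1/20 + 1/11 + 2/31 = 1401/6820
Rounded to 4 decimal places: U = 0.2054
RM (Liu & Layland) bound for 3 tasks = 0.779763; compare with U = 1401/6820 (approx. 0.205425)
U <= bound, so schedulable by RM sufficient condition.

0.2054


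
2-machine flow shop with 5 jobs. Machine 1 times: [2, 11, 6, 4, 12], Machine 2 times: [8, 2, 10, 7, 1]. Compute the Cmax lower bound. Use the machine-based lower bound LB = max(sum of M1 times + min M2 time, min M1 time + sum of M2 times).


LB1 = sum(M1 times) + min(M2 times) = 35 + 1 = 36
LB2 = min(M1 times) + sum(M2 times) = 2 + 28 = 30
Lower bound = max(LB1, LB2) = max(36, 30) = 36

36


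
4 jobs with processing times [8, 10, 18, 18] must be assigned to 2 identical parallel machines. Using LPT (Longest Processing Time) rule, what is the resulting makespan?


Sort jobs in decreasing order (LPT): [18, 18, 10, 8]
Assign each job to the least loaded machine:
  Machine 1: jobs [18, 10], load = 28
  Machine 2: jobs [18, 8], load = 26
Makespan = max load = 28

28


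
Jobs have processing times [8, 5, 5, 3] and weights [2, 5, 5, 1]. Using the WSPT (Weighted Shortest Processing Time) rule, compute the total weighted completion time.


Compute p/w ratios and sort ascending (WSPT): [(5, 5), (5, 5), (3, 1), (8, 2)]
Compute weighted completion times:
  Job (p=5,w=5): C=5, w*C=5*5=25
  Job (p=5,w=5): C=10, w*C=5*10=50
  Job (p=3,w=1): C=13, w*C=1*13=13
  Job (p=8,w=2): C=21, w*C=2*21=42
Total weighted completion time = 130

130


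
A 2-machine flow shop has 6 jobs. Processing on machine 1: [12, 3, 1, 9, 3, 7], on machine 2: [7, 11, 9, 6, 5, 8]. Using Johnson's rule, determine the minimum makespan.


Apply Johnson's rule:
  Group 1 (a <= b): [(3, 1, 9), (2, 3, 11), (5, 3, 5), (6, 7, 8)]
  Group 2 (a > b): [(1, 12, 7), (4, 9, 6)]
Optimal job order: [3, 2, 5, 6, 1, 4]
Schedule:
  Job 3: M1 done at 1, M2 done at 10
  Job 2: M1 done at 4, M2 done at 21
  Job 5: M1 done at 7, M2 done at 26
  Job 6: M1 done at 14, M2 done at 34
  Job 1: M1 done at 26, M2 done at 41
  Job 4: M1 done at 35, M2 done at 47
Makespan = 47

47


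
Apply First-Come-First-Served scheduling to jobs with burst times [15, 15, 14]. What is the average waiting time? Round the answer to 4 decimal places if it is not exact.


FCFS order (as given): [15, 15, 14]
Waiting times:
  Job 1: wait = 0
  Job 2: wait = 15
  Job 3: wait = 30
Sum of waiting times = 45
Average waiting time = 45/3 = 15.0

15.0


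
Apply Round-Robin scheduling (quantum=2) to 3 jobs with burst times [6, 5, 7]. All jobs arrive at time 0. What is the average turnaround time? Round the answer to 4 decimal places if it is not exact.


Time quantum = 2
Execution trace:
  J1 runs 2 units, time = 2
  J2 runs 2 units, time = 4
  J3 runs 2 units, time = 6
  J1 runs 2 units, time = 8
  J2 runs 2 units, time = 10
  J3 runs 2 units, time = 12
  J1 runs 2 units, time = 14
  J2 runs 1 units, time = 15
  J3 runs 2 units, time = 17
  J3 runs 1 units, time = 18
Finish times: [14, 15, 18]
Average turnaround = 47/3 = 15.6667

15.6667


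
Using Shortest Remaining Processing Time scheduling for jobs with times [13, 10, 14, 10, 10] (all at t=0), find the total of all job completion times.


Since all jobs arrive at t=0, SRPT equals SPT ordering.
SPT order: [10, 10, 10, 13, 14]
Completion times:
  Job 1: p=10, C=10
  Job 2: p=10, C=20
  Job 3: p=10, C=30
  Job 4: p=13, C=43
  Job 5: p=14, C=57
Total completion time = 10 + 20 + 30 + 43 + 57 = 160

160


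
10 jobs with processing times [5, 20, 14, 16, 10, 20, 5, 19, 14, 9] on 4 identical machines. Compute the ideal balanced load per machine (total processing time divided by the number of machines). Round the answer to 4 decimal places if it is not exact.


Total processing time = 5 + 20 + 14 + 16 + 10 + 20 + 5 + 19 + 14 + 9 = 132
Number of machines = 4
Ideal balanced load = 132 / 4 = 33.0

33.0


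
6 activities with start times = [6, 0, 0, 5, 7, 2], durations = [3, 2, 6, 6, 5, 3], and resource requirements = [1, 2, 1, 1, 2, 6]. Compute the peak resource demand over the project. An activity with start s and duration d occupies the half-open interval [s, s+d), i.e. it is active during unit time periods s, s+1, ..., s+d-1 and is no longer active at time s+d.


Each activity i is active on [start_i, start_i + duration_i).
Compute total resource usage per time slot:
  t=0: active resources = [2, 1], total = 3
  t=1: active resources = [2, 1], total = 3
  t=2: active resources = [1, 6], total = 7
  t=3: active resources = [1, 6], total = 7
  t=4: active resources = [1, 6], total = 7
  t=5: active resources = [1, 1], total = 2
  t=6: active resources = [1, 1], total = 2
  t=7: active resources = [1, 1, 2], total = 4
  t=8: active resources = [1, 1, 2], total = 4
  t=9: active resources = [1, 2], total = 3
  t=10: active resources = [1, 2], total = 3
  t=11: active resources = [2], total = 2
Peak resource demand = 7

7


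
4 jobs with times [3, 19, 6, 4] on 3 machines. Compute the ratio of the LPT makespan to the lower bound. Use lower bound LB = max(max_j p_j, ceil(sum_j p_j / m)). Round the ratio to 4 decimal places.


LPT order: [19, 6, 4, 3]
Machine loads after assignment: [19, 6, 7]
LPT makespan = 19
Lower bound = max(max_job, ceil(total/3)) = max(19, 11) = 19
Ratio = 19 / 19 = 1.0

1.0


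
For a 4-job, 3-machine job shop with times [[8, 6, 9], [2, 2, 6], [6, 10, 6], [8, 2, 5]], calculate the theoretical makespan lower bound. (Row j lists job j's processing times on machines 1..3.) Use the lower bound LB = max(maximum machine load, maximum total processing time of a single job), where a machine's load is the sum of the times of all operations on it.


Machine loads:
  Machine 1: 8 + 2 + 6 + 8 = 24
  Machine 2: 6 + 2 + 10 + 2 = 20
  Machine 3: 9 + 6 + 6 + 5 = 26
Max machine load = 26
Job totals:
  Job 1: 23
  Job 2: 10
  Job 3: 22
  Job 4: 15
Max job total = 23
Lower bound = max(26, 23) = 26

26


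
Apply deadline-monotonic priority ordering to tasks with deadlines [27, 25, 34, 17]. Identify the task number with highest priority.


Sort tasks by relative deadline (ascending):
  Task 4: deadline = 17
  Task 2: deadline = 25
  Task 1: deadline = 27
  Task 3: deadline = 34
Priority order (highest first): [4, 2, 1, 3]
Highest priority task = 4

4


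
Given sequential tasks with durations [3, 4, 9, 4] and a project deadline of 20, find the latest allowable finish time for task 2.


LF(activity 2) = deadline - sum of successor durations
Successors: activities 3 through 4 with durations [9, 4]
Sum of successor durations = 13
LF = 20 - 13 = 7

7


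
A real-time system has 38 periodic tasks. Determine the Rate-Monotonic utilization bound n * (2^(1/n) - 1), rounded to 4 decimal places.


Compute 2^(1/38) = 1.0184080933
Subtract 1: 1.0184080933 - 1 = 0.0184080933
Multiply by n: 38 * 0.0184080933 = 0.6995075454
Round to 4 dp: 0.6995

0.6995


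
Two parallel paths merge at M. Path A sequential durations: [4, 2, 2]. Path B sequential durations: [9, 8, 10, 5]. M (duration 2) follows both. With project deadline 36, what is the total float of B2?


Forward pass: ES(B2) = sum of predecessors on chain B = 9
EF = ES + duration = 9 + 8 = 17
Backward pass: LF(M) = deadline = 36; LS(M) = 36 - 2 = 34
LF(B2) = LS(M) - sum(successors on chain B) = 34 - 15 = 19
LS = LF - duration = 19 - 8 = 11
Total float = LS - ES = 11 - 9 = 2

2


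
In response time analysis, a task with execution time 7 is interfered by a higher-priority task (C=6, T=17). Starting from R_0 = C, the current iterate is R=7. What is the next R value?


R_next = C + ceil(R_prev / T_hp) * C_hp
ceil(7 / 17) = ceil(0.4118) = 1
Interference = 1 * 6 = 6
R_next = 7 + 6 = 13

13


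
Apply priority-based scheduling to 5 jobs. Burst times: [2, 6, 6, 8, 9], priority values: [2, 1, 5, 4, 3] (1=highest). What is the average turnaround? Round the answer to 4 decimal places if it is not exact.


Sort by priority (ascending = highest first):
Order: [(1, 6), (2, 2), (3, 9), (4, 8), (5, 6)]
Completion times:
  Priority 1, burst=6, C=6
  Priority 2, burst=2, C=8
  Priority 3, burst=9, C=17
  Priority 4, burst=8, C=25
  Priority 5, burst=6, C=31
Average turnaround = 87/5 = 17.4

17.4


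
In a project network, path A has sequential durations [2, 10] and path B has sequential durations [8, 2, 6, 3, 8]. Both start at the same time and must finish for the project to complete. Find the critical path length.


Path A total = 2 + 10 = 12
Path B total = 8 + 2 + 6 + 3 + 8 = 27
Critical path = longest path = max(12, 27) = 27

27


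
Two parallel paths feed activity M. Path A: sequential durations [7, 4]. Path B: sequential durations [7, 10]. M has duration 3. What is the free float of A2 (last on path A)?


ES(A2) = sum of predecessors on chain A = 7
EF(A2) = ES + duration = 7 + 4 = 11
Successor of A2 is M. ES(M) = max(sum(A), sum(B)) = max(11, 17) = 17
Free float = ES(successor) - EF(current) = 17 - 11 = 6

6


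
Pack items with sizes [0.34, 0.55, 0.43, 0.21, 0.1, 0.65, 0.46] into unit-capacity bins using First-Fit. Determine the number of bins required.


Place items sequentially using First-Fit:
  Item 0.34 -> new Bin 1
  Item 0.55 -> Bin 1 (now 0.89)
  Item 0.43 -> new Bin 2
  Item 0.21 -> Bin 2 (now 0.64)
  Item 0.1 -> Bin 1 (now 0.99)
  Item 0.65 -> new Bin 3
  Item 0.46 -> new Bin 4
Total bins used = 4

4


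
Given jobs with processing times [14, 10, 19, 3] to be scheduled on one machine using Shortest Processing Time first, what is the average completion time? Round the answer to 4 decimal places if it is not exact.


Sort jobs by processing time (SPT order): [3, 10, 14, 19]
Compute completion times sequentially:
  Job 1: processing = 3, completes at 3
  Job 2: processing = 10, completes at 13
  Job 3: processing = 14, completes at 27
  Job 4: processing = 19, completes at 46
Sum of completion times = 89
Average completion time = 89/4 = 22.25

22.25


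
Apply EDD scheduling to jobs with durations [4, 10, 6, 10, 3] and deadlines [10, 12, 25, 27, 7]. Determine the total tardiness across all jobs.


Sort by due date (EDD order): [(3, 7), (4, 10), (10, 12), (6, 25), (10, 27)]
Compute completion times and tardiness:
  Job 1: p=3, d=7, C=3, tardiness=max(0,3-7)=0
  Job 2: p=4, d=10, C=7, tardiness=max(0,7-10)=0
  Job 3: p=10, d=12, C=17, tardiness=max(0,17-12)=5
  Job 4: p=6, d=25, C=23, tardiness=max(0,23-25)=0
  Job 5: p=10, d=27, C=33, tardiness=max(0,33-27)=6
Total tardiness = 11

11


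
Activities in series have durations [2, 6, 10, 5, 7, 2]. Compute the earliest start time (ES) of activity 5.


Activity 5 starts after activities 1 through 4 complete.
Predecessor durations: [2, 6, 10, 5]
ES = 2 + 6 + 10 + 5 = 23

23


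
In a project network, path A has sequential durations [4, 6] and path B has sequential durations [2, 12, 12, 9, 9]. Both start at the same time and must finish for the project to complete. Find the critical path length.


Path A total = 4 + 6 = 10
Path B total = 2 + 12 + 12 + 9 + 9 = 44
Critical path = longest path = max(10, 44) = 44

44


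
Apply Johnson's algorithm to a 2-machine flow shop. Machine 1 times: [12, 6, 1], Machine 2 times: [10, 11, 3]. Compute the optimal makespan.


Apply Johnson's rule:
  Group 1 (a <= b): [(3, 1, 3), (2, 6, 11)]
  Group 2 (a > b): [(1, 12, 10)]
Optimal job order: [3, 2, 1]
Schedule:
  Job 3: M1 done at 1, M2 done at 4
  Job 2: M1 done at 7, M2 done at 18
  Job 1: M1 done at 19, M2 done at 29
Makespan = 29

29


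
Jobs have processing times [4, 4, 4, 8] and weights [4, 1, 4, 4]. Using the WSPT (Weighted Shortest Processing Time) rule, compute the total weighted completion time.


Compute p/w ratios and sort ascending (WSPT): [(4, 4), (4, 4), (8, 4), (4, 1)]
Compute weighted completion times:
  Job (p=4,w=4): C=4, w*C=4*4=16
  Job (p=4,w=4): C=8, w*C=4*8=32
  Job (p=8,w=4): C=16, w*C=4*16=64
  Job (p=4,w=1): C=20, w*C=1*20=20
Total weighted completion time = 132

132


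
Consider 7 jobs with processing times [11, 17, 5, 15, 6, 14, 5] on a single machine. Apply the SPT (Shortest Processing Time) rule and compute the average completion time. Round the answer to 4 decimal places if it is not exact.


Sort jobs by processing time (SPT order): [5, 5, 6, 11, 14, 15, 17]
Compute completion times sequentially:
  Job 1: processing = 5, completes at 5
  Job 2: processing = 5, completes at 10
  Job 3: processing = 6, completes at 16
  Job 4: processing = 11, completes at 27
  Job 5: processing = 14, completes at 41
  Job 6: processing = 15, completes at 56
  Job 7: processing = 17, completes at 73
Sum of completion times = 228
Average completion time = 228/7 = 32.5714

32.5714


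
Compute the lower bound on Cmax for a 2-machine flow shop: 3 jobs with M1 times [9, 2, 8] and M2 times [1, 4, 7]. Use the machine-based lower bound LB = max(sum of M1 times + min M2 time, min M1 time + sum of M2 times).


LB1 = sum(M1 times) + min(M2 times) = 19 + 1 = 20
LB2 = min(M1 times) + sum(M2 times) = 2 + 12 = 14
Lower bound = max(LB1, LB2) = max(20, 14) = 20

20


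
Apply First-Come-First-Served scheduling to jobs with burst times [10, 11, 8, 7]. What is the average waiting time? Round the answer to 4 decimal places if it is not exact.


FCFS order (as given): [10, 11, 8, 7]
Waiting times:
  Job 1: wait = 0
  Job 2: wait = 10
  Job 3: wait = 21
  Job 4: wait = 29
Sum of waiting times = 60
Average waiting time = 60/4 = 15.0

15.0


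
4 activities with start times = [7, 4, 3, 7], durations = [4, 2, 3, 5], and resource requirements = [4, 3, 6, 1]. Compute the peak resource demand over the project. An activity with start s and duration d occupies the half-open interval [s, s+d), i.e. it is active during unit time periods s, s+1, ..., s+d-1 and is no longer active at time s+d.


Each activity i is active on [start_i, start_i + duration_i).
Compute total resource usage per time slot:
  t=0: active resources = [], total = 0
  t=1: active resources = [], total = 0
  t=2: active resources = [], total = 0
  t=3: active resources = [6], total = 6
  t=4: active resources = [3, 6], total = 9
  t=5: active resources = [3, 6], total = 9
  t=6: active resources = [], total = 0
  t=7: active resources = [4, 1], total = 5
  t=8: active resources = [4, 1], total = 5
  t=9: active resources = [4, 1], total = 5
  t=10: active resources = [4, 1], total = 5
  t=11: active resources = [1], total = 1
Peak resource demand = 9

9


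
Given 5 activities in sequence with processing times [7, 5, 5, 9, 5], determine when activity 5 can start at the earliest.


Activity 5 starts after activities 1 through 4 complete.
Predecessor durations: [7, 5, 5, 9]
ES = 7 + 5 + 5 + 9 = 26

26


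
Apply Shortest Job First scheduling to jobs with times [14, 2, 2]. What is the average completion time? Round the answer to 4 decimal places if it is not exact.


SJF order (ascending): [2, 2, 14]
Completion times:
  Job 1: burst=2, C=2
  Job 2: burst=2, C=4
  Job 3: burst=14, C=18
Average completion = 24/3 = 8.0

8.0


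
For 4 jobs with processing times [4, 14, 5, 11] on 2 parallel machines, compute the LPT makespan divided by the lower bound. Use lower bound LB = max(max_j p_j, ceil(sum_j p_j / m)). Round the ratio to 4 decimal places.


LPT order: [14, 11, 5, 4]
Machine loads after assignment: [18, 16]
LPT makespan = 18
Lower bound = max(max_job, ceil(total/2)) = max(14, 17) = 17
Ratio = 18 / 17 = 1.0588

1.0588


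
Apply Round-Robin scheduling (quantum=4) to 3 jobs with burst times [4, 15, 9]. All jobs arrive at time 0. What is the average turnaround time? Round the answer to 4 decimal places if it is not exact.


Time quantum = 4
Execution trace:
  J1 runs 4 units, time = 4
  J2 runs 4 units, time = 8
  J3 runs 4 units, time = 12
  J2 runs 4 units, time = 16
  J3 runs 4 units, time = 20
  J2 runs 4 units, time = 24
  J3 runs 1 units, time = 25
  J2 runs 3 units, time = 28
Finish times: [4, 28, 25]
Average turnaround = 57/3 = 19.0

19.0


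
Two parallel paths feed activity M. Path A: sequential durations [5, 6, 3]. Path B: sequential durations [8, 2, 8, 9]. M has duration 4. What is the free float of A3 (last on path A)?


ES(A3) = sum of predecessors on chain A = 11
EF(A3) = ES + duration = 11 + 3 = 14
Successor of A3 is M. ES(M) = max(sum(A), sum(B)) = max(14, 27) = 27
Free float = ES(successor) - EF(current) = 27 - 14 = 13

13


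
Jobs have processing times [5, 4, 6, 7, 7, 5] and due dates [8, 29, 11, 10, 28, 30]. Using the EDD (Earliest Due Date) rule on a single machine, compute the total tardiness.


Sort by due date (EDD order): [(5, 8), (7, 10), (6, 11), (7, 28), (4, 29), (5, 30)]
Compute completion times and tardiness:
  Job 1: p=5, d=8, C=5, tardiness=max(0,5-8)=0
  Job 2: p=7, d=10, C=12, tardiness=max(0,12-10)=2
  Job 3: p=6, d=11, C=18, tardiness=max(0,18-11)=7
  Job 4: p=7, d=28, C=25, tardiness=max(0,25-28)=0
  Job 5: p=4, d=29, C=29, tardiness=max(0,29-29)=0
  Job 6: p=5, d=30, C=34, tardiness=max(0,34-30)=4
Total tardiness = 13

13


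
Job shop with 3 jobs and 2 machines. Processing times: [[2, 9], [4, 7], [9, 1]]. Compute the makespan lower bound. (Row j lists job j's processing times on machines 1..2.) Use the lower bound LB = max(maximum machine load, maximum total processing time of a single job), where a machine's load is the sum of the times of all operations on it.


Machine loads:
  Machine 1: 2 + 4 + 9 = 15
  Machine 2: 9 + 7 + 1 = 17
Max machine load = 17
Job totals:
  Job 1: 11
  Job 2: 11
  Job 3: 10
Max job total = 11
Lower bound = max(17, 11) = 17

17


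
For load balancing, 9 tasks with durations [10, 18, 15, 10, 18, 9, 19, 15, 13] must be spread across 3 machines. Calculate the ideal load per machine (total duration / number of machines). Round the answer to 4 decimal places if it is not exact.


Total processing time = 10 + 18 + 15 + 10 + 18 + 9 + 19 + 15 + 13 = 127
Number of machines = 3
Ideal balanced load = 127 / 3 = 42.3333

42.3333


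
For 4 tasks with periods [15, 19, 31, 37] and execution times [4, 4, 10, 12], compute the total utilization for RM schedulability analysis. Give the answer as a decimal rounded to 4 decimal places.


Compute individual utilizations (exact fractions):
  Task 1: C/T = 4/15 (approx. 0.2667)
  Task 2: C/T = 4/19 (approx. 0.2105)
  Task 3: C/T = 10/31 (approx. 0.3226)
  Task 4: C/T = 12/37 (approx. 0.3243)
Total utilization U = 4/15 + 4/19 + 10/31 + 12/37 = 367462/326895
Rounded to 4 decimal places: U = 1.1241
RM (Liu & Layland) bound for 4 tasks = 0.756828; compare with U = 367462/326895 (approx. 1.124098)
U > 1, so the task set is not schedulable (processor overloaded).

1.1241


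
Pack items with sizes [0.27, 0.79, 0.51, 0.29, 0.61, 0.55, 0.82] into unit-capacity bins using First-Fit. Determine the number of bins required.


Place items sequentially using First-Fit:
  Item 0.27 -> new Bin 1
  Item 0.79 -> new Bin 2
  Item 0.51 -> Bin 1 (now 0.78)
  Item 0.29 -> new Bin 3
  Item 0.61 -> Bin 3 (now 0.9)
  Item 0.55 -> new Bin 4
  Item 0.82 -> new Bin 5
Total bins used = 5

5


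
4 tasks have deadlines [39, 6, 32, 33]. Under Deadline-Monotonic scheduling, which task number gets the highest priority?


Sort tasks by relative deadline (ascending):
  Task 2: deadline = 6
  Task 3: deadline = 32
  Task 4: deadline = 33
  Task 1: deadline = 39
Priority order (highest first): [2, 3, 4, 1]
Highest priority task = 2

2


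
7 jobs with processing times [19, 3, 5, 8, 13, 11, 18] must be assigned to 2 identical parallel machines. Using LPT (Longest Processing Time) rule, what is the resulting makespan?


Sort jobs in decreasing order (LPT): [19, 18, 13, 11, 8, 5, 3]
Assign each job to the least loaded machine:
  Machine 1: jobs [19, 11, 8], load = 38
  Machine 2: jobs [18, 13, 5, 3], load = 39
Makespan = max load = 39

39


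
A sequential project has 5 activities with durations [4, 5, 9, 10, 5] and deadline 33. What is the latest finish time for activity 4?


LF(activity 4) = deadline - sum of successor durations
Successors: activities 5 through 5 with durations [5]
Sum of successor durations = 5
LF = 33 - 5 = 28

28


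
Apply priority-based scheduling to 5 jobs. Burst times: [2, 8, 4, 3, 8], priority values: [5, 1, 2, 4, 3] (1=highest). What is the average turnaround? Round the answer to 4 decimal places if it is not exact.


Sort by priority (ascending = highest first):
Order: [(1, 8), (2, 4), (3, 8), (4, 3), (5, 2)]
Completion times:
  Priority 1, burst=8, C=8
  Priority 2, burst=4, C=12
  Priority 3, burst=8, C=20
  Priority 4, burst=3, C=23
  Priority 5, burst=2, C=25
Average turnaround = 88/5 = 17.6

17.6


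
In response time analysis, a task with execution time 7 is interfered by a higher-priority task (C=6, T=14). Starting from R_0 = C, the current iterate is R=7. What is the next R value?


R_next = C + ceil(R_prev / T_hp) * C_hp
ceil(7 / 14) = ceil(0.5) = 1
Interference = 1 * 6 = 6
R_next = 7 + 6 = 13

13


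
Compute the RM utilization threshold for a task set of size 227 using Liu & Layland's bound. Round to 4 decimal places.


Compute 2^(1/227) = 1.0030581785
Subtract 1: 1.0030581785 - 1 = 0.0030581785
Multiply by n: 227 * 0.0030581785 = 0.6942065195
Round to 4 dp: 0.6942

0.6942


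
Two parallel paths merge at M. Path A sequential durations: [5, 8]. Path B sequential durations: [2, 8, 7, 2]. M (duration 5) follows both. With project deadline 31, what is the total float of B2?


Forward pass: ES(B2) = sum of predecessors on chain B = 2
EF = ES + duration = 2 + 8 = 10
Backward pass: LF(M) = deadline = 31; LS(M) = 31 - 5 = 26
LF(B2) = LS(M) - sum(successors on chain B) = 26 - 9 = 17
LS = LF - duration = 17 - 8 = 9
Total float = LS - ES = 9 - 2 = 7

7


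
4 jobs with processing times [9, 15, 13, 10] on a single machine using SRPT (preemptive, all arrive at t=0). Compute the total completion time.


Since all jobs arrive at t=0, SRPT equals SPT ordering.
SPT order: [9, 10, 13, 15]
Completion times:
  Job 1: p=9, C=9
  Job 2: p=10, C=19
  Job 3: p=13, C=32
  Job 4: p=15, C=47
Total completion time = 9 + 19 + 32 + 47 = 107

107


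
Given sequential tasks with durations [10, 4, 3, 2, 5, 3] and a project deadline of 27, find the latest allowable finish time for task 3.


LF(activity 3) = deadline - sum of successor durations
Successors: activities 4 through 6 with durations [2, 5, 3]
Sum of successor durations = 10
LF = 27 - 10 = 17

17


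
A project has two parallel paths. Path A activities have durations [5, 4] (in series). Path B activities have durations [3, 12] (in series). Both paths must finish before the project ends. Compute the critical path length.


Path A total = 5 + 4 = 9
Path B total = 3 + 12 = 15
Critical path = longest path = max(9, 15) = 15

15


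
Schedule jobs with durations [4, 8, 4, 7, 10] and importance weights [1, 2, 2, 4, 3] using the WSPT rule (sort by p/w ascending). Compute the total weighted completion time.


Compute p/w ratios and sort ascending (WSPT): [(7, 4), (4, 2), (10, 3), (4, 1), (8, 2)]
Compute weighted completion times:
  Job (p=7,w=4): C=7, w*C=4*7=28
  Job (p=4,w=2): C=11, w*C=2*11=22
  Job (p=10,w=3): C=21, w*C=3*21=63
  Job (p=4,w=1): C=25, w*C=1*25=25
  Job (p=8,w=2): C=33, w*C=2*33=66
Total weighted completion time = 204

204


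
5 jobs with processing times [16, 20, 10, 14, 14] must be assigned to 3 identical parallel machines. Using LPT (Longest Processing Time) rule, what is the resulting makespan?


Sort jobs in decreasing order (LPT): [20, 16, 14, 14, 10]
Assign each job to the least loaded machine:
  Machine 1: jobs [20], load = 20
  Machine 2: jobs [16, 10], load = 26
  Machine 3: jobs [14, 14], load = 28
Makespan = max load = 28

28


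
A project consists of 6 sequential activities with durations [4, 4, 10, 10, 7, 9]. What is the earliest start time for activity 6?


Activity 6 starts after activities 1 through 5 complete.
Predecessor durations: [4, 4, 10, 10, 7]
ES = 4 + 4 + 10 + 10 + 7 = 35

35


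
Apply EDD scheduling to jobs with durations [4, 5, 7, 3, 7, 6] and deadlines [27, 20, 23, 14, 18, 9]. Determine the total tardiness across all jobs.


Sort by due date (EDD order): [(6, 9), (3, 14), (7, 18), (5, 20), (7, 23), (4, 27)]
Compute completion times and tardiness:
  Job 1: p=6, d=9, C=6, tardiness=max(0,6-9)=0
  Job 2: p=3, d=14, C=9, tardiness=max(0,9-14)=0
  Job 3: p=7, d=18, C=16, tardiness=max(0,16-18)=0
  Job 4: p=5, d=20, C=21, tardiness=max(0,21-20)=1
  Job 5: p=7, d=23, C=28, tardiness=max(0,28-23)=5
  Job 6: p=4, d=27, C=32, tardiness=max(0,32-27)=5
Total tardiness = 11

11


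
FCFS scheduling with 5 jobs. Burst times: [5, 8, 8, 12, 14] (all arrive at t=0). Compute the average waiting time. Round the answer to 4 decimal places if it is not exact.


FCFS order (as given): [5, 8, 8, 12, 14]
Waiting times:
  Job 1: wait = 0
  Job 2: wait = 5
  Job 3: wait = 13
  Job 4: wait = 21
  Job 5: wait = 33
Sum of waiting times = 72
Average waiting time = 72/5 = 14.4

14.4


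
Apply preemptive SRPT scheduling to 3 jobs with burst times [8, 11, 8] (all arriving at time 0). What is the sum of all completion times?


Since all jobs arrive at t=0, SRPT equals SPT ordering.
SPT order: [8, 8, 11]
Completion times:
  Job 1: p=8, C=8
  Job 2: p=8, C=16
  Job 3: p=11, C=27
Total completion time = 8 + 16 + 27 = 51

51


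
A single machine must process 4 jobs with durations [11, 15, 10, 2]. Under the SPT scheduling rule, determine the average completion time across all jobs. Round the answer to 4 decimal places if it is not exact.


Sort jobs by processing time (SPT order): [2, 10, 11, 15]
Compute completion times sequentially:
  Job 1: processing = 2, completes at 2
  Job 2: processing = 10, completes at 12
  Job 3: processing = 11, completes at 23
  Job 4: processing = 15, completes at 38
Sum of completion times = 75
Average completion time = 75/4 = 18.75

18.75


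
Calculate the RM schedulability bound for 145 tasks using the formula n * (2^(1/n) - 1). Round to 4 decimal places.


Compute 2^(1/145) = 1.0047917694
Subtract 1: 1.0047917694 - 1 = 0.0047917694
Multiply by n: 145 * 0.0047917694 = 0.6948065630
Round to 4 dp: 0.6948

0.6948


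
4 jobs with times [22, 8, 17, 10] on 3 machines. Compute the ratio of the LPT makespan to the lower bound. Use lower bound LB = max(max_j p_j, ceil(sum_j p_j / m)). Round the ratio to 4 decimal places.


LPT order: [22, 17, 10, 8]
Machine loads after assignment: [22, 17, 18]
LPT makespan = 22
Lower bound = max(max_job, ceil(total/3)) = max(22, 19) = 22
Ratio = 22 / 22 = 1.0

1.0


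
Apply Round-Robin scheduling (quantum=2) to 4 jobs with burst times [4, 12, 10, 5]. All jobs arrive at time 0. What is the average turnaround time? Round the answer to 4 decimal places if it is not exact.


Time quantum = 2
Execution trace:
  J1 runs 2 units, time = 2
  J2 runs 2 units, time = 4
  J3 runs 2 units, time = 6
  J4 runs 2 units, time = 8
  J1 runs 2 units, time = 10
  J2 runs 2 units, time = 12
  J3 runs 2 units, time = 14
  J4 runs 2 units, time = 16
  J2 runs 2 units, time = 18
  J3 runs 2 units, time = 20
  J4 runs 1 units, time = 21
  J2 runs 2 units, time = 23
  J3 runs 2 units, time = 25
  J2 runs 2 units, time = 27
  J3 runs 2 units, time = 29
  J2 runs 2 units, time = 31
Finish times: [10, 31, 29, 21]
Average turnaround = 91/4 = 22.75

22.75


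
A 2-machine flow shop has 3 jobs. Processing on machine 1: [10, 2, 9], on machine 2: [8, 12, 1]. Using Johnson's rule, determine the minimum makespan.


Apply Johnson's rule:
  Group 1 (a <= b): [(2, 2, 12)]
  Group 2 (a > b): [(1, 10, 8), (3, 9, 1)]
Optimal job order: [2, 1, 3]
Schedule:
  Job 2: M1 done at 2, M2 done at 14
  Job 1: M1 done at 12, M2 done at 22
  Job 3: M1 done at 21, M2 done at 23
Makespan = 23

23


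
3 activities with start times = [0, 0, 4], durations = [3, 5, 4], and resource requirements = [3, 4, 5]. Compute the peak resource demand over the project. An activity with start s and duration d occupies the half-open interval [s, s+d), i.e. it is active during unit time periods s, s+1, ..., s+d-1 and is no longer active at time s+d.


Each activity i is active on [start_i, start_i + duration_i).
Compute total resource usage per time slot:
  t=0: active resources = [3, 4], total = 7
  t=1: active resources = [3, 4], total = 7
  t=2: active resources = [3, 4], total = 7
  t=3: active resources = [4], total = 4
  t=4: active resources = [4, 5], total = 9
  t=5: active resources = [5], total = 5
  t=6: active resources = [5], total = 5
  t=7: active resources = [5], total = 5
Peak resource demand = 9

9


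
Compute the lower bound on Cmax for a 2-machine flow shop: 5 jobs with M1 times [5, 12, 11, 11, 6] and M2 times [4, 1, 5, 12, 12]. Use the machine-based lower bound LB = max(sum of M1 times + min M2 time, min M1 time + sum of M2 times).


LB1 = sum(M1 times) + min(M2 times) = 45 + 1 = 46
LB2 = min(M1 times) + sum(M2 times) = 5 + 34 = 39
Lower bound = max(LB1, LB2) = max(46, 39) = 46

46


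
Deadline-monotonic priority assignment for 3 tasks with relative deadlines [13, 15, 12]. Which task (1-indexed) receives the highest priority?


Sort tasks by relative deadline (ascending):
  Task 3: deadline = 12
  Task 1: deadline = 13
  Task 2: deadline = 15
Priority order (highest first): [3, 1, 2]
Highest priority task = 3

3


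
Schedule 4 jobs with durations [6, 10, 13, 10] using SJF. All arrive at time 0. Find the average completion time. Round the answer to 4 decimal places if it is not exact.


SJF order (ascending): [6, 10, 10, 13]
Completion times:
  Job 1: burst=6, C=6
  Job 2: burst=10, C=16
  Job 3: burst=10, C=26
  Job 4: burst=13, C=39
Average completion = 87/4 = 21.75

21.75


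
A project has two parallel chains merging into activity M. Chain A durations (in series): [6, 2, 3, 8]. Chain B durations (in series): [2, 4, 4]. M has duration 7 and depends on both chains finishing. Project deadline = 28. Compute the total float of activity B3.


Forward pass: ES(B3) = sum of predecessors on chain B = 6
EF = ES + duration = 6 + 4 = 10
Backward pass: LF(M) = deadline = 28; LS(M) = 28 - 7 = 21
LF(B3) = LS(M) - sum(successors on chain B) = 21 - 0 = 21
LS = LF - duration = 21 - 4 = 17
Total float = LS - ES = 17 - 6 = 11

11


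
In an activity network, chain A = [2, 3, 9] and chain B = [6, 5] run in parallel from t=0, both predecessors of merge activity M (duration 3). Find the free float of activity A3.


ES(A3) = sum of predecessors on chain A = 5
EF(A3) = ES + duration = 5 + 9 = 14
Successor of A3 is M. ES(M) = max(sum(A), sum(B)) = max(14, 11) = 14
Free float = ES(successor) - EF(current) = 14 - 14 = 0

0


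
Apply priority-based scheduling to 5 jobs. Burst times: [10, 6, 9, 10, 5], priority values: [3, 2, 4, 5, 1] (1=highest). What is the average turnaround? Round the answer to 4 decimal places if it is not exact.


Sort by priority (ascending = highest first):
Order: [(1, 5), (2, 6), (3, 10), (4, 9), (5, 10)]
Completion times:
  Priority 1, burst=5, C=5
  Priority 2, burst=6, C=11
  Priority 3, burst=10, C=21
  Priority 4, burst=9, C=30
  Priority 5, burst=10, C=40
Average turnaround = 107/5 = 21.4

21.4


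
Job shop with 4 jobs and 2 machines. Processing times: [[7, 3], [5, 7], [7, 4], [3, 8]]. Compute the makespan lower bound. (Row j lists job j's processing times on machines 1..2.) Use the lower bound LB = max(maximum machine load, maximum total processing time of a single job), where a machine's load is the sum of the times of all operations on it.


Machine loads:
  Machine 1: 7 + 5 + 7 + 3 = 22
  Machine 2: 3 + 7 + 4 + 8 = 22
Max machine load = 22
Job totals:
  Job 1: 10
  Job 2: 12
  Job 3: 11
  Job 4: 11
Max job total = 12
Lower bound = max(22, 12) = 22

22


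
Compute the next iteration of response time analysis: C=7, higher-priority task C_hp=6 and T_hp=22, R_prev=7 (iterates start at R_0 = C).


R_next = C + ceil(R_prev / T_hp) * C_hp
ceil(7 / 22) = ceil(0.3182) = 1
Interference = 1 * 6 = 6
R_next = 7 + 6 = 13

13


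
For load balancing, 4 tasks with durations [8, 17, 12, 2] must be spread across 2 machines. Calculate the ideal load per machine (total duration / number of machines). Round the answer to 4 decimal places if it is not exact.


Total processing time = 8 + 17 + 12 + 2 = 39
Number of machines = 2
Ideal balanced load = 39 / 2 = 19.5

19.5


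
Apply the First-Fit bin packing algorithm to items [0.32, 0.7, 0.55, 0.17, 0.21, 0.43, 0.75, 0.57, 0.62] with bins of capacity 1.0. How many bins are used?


Place items sequentially using First-Fit:
  Item 0.32 -> new Bin 1
  Item 0.7 -> new Bin 2
  Item 0.55 -> Bin 1 (now 0.87)
  Item 0.17 -> Bin 2 (now 0.87)
  Item 0.21 -> new Bin 3
  Item 0.43 -> Bin 3 (now 0.64)
  Item 0.75 -> new Bin 4
  Item 0.57 -> new Bin 5
  Item 0.62 -> new Bin 6
Total bins used = 6

6
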